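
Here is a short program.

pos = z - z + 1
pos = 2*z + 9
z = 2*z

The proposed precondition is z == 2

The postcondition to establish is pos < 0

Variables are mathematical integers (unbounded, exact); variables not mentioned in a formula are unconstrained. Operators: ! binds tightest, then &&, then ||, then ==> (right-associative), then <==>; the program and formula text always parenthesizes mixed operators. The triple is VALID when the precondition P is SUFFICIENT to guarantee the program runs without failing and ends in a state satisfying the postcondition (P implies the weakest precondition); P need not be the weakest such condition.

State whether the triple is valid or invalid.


Working backward. After the program, pos < 0 must hold.
Before z := 2*z: pos < 0
Before pos := 2*z + 9: 2*z < -9
Before pos := z - z + 1: 2*z < -9
The weakest precondition is 2*z < -9.
Check whether z == 2 implies it.
Countermodel: at the initial state z = 2, the precondition holds but the weakest precondition fails.
Answer: invalid


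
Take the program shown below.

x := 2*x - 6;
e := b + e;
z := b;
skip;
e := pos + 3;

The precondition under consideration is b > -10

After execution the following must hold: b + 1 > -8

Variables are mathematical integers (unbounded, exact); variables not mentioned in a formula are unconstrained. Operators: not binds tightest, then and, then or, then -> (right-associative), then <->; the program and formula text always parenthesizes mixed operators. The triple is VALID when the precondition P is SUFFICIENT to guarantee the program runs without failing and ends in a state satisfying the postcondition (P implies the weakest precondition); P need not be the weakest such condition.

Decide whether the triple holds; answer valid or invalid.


Working backward. After the program, the postcondition b + 1 > -8 must hold; in canonical form it is b > -9.
Before e := pos + 3: b > -9
Before skip: b > -9
Before z := b: b > -9
Before e := b + e: b > -9
Before x := 2*x - 6: b > -9
The weakest precondition is b > -9.
Check whether b > -10 implies it.
Countermodel: at the initial state b = -9, the precondition holds but the weakest precondition fails.
Answer: invalid


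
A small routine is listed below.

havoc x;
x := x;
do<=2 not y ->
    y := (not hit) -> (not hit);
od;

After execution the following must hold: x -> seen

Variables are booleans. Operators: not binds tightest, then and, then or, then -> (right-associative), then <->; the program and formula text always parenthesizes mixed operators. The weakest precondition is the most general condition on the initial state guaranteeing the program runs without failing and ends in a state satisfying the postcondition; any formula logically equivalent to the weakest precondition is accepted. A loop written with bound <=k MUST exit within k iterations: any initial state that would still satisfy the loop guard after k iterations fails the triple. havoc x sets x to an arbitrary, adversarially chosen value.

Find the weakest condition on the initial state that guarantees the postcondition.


Working backward. After the program, x -> seen must hold.
Before the loop (bound <=2), unroll the exhaustion recursion (WP_0 = exit-now case; WP_j = one more guarded iteration, up to j = 2):
  WP_0: y and (x -> seen)
  WP_1: ((not y) -> (x -> seen)) and (y -> (x -> seen))
  WP_2: ((not y) -> (x -> seen)) and (y -> (x -> seen))
So before the loop: ((not y) -> (x -> seen)) and (y -> (x -> seen))
Before x := x: ((not y) -> (x -> seen)) and (y -> (x -> seen))
Before havoc x: ((not y) -> seen) and (y -> seen)
Answer: WP = ((not y) -> seen) and (y -> seen)


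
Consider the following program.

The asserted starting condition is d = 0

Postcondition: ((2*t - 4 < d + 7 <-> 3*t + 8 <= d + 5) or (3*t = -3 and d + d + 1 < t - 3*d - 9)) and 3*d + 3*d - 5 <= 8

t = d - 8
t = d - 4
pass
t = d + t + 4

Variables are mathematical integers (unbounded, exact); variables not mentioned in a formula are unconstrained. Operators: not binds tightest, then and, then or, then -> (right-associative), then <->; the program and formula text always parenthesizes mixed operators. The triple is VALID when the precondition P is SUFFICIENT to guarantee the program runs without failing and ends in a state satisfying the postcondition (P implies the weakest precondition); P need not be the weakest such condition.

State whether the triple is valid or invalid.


Working backward. After the program, the postcondition ((2*t - 4 < d + 7 <-> 3*t + 8 <= d + 5) or (3*t = -3 and d + d + 1 < t - 3*d - 9)) and 3*d + 3*d - 5 <= 8 must hold; in canonical form it is ((2*t < d + 11 <-> 3*t <= d - 3) or (3*t = -3 and 5*d < t - 10)) and 6*d <= 13.
Before t := d + t + 4: ((d + 2*t < 3 <-> 2*d + 3*t <= -15) or (3*d + 3*t = -15 and 4*d < t - 6)) and 6*d <= 13
Before skip: ((d + 2*t < 3 <-> 2*d + 3*t <= -15) or (3*d + 3*t = -15 and 4*d < t - 6)) and 6*d <= 13
Before t := d - 4: ((3*d < 11 <-> 5*d <= -3) or (6*d = -3 and 3*d < -10)) and 6*d <= 13
Before t := d - 8: ((3*d < 11 <-> 5*d <= -3) or (6*d = -3 and 3*d < -10)) and 6*d <= 13
The weakest precondition is ((3*d < 11 <-> 5*d <= -3) or (6*d = -3 and 3*d < -10)) and 6*d <= 13.
Check whether d = 0 implies it.
Countermodel: at the initial state d = 0, the precondition holds but the weakest precondition fails.
Answer: invalid


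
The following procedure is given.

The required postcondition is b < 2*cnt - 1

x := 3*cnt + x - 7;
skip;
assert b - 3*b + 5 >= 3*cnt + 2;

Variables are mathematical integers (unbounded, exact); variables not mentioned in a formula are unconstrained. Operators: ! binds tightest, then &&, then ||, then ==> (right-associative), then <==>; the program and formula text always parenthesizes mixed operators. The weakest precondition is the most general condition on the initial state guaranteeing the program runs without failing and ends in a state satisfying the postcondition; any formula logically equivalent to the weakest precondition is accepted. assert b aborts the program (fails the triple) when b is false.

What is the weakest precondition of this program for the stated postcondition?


Working backward. After the program, b < 2*cnt - 1 must hold.
Before assert b - 3*b + 5 >= 3*cnt + 2: 2*b + 3*cnt <= 3 && b < 2*cnt - 1
Before skip: 2*b + 3*cnt <= 3 && b < 2*cnt - 1
Before x := 3*cnt + x - 7: 2*b + 3*cnt <= 3 && b < 2*cnt - 1
Answer: WP = 2*b + 3*cnt <= 3 && b < 2*cnt - 1


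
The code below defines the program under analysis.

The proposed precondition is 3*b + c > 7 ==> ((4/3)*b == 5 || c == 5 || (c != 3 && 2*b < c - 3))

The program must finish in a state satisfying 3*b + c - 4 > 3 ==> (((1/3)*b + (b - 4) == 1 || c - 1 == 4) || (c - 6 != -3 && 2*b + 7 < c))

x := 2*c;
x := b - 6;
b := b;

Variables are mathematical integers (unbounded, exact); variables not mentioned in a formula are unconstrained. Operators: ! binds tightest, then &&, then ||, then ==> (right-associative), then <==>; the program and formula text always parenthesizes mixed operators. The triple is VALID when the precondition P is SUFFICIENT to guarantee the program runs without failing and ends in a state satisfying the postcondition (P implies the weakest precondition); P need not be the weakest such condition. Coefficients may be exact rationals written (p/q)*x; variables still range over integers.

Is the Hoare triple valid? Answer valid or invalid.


Working backward. After the program, the postcondition 3*b + c - 4 > 3 ==> (((1/3)*b + (b - 4) == 1 || c - 1 == 4) || (c - 6 != -3 && 2*b + 7 < c)) must hold; in canonical form it is 3*b + c > 7 ==> ((4/3)*b == 5 || c == 5 || (c != 3 && 2*b < c - 7)).
Before b := b: 3*b + c > 7 ==> ((4/3)*b == 5 || c == 5 || (c != 3 && 2*b < c - 7))
Before x := b - 6: 3*b + c > 7 ==> ((4/3)*b == 5 || c == 5 || (c != 3 && 2*b < c - 7))
Before x := 2*c: 3*b + c > 7 ==> ((4/3)*b == 5 || c == 5 || (c != 3 && 2*b < c - 7))
The weakest precondition is 3*b + c > 7 ==> ((4/3)*b == 5 || c == 5 || (c != 3 && 2*b < c - 7)).
Check whether 3*b + c > 7 ==> ((4/3)*b == 5 || c == 5 || (c != 3 && 2*b < c - 3)) implies it.
Countermodel: at the initial state b = 1, c = 9, the precondition holds but the weakest precondition fails.
Answer: invalid


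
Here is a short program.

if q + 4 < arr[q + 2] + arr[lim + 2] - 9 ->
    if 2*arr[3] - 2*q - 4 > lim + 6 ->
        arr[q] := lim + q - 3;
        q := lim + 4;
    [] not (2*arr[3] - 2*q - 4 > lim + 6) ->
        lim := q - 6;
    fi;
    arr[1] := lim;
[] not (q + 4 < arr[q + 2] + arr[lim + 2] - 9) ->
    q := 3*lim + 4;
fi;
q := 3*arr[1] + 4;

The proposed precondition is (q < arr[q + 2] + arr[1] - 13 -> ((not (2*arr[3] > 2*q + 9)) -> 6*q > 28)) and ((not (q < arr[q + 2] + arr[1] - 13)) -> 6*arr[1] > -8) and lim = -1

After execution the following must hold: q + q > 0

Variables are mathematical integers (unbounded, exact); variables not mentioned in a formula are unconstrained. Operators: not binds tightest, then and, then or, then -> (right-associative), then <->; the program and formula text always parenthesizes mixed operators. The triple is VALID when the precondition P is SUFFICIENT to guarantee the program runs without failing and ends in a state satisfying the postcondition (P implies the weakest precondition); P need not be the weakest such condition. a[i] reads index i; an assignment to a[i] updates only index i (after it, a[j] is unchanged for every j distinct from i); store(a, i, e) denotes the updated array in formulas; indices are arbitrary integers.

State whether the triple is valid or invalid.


Working backward. After the program, the postcondition q + q > 0 must hold; in canonical form it is 2*q > 0.
Before q := 3*arr[1] + 4: 6*arr[1] > -8
Then branch requires (2*arr[3] > lim + 2*q + 10 -> 6*lim > -8) and ((not (2*arr[3] > lim + 2*q + 10)) -> 6*q > 28); else branch requires 6*arr[1] > -8.
Before the if: (q < arr[lim + 2] + arr[q + 2] - 13 -> ((2*arr[3] > lim + 2*q + 10 -> 6*lim > -8) and ((not (2*arr[3] > lim + 2*q + 10)) -> 6*q > 28))) and ((not (q < arr[lim + 2] + arr[q + 2] - 13)) -> 6*arr[1] > -8)
The weakest precondition is (q < arr[lim + 2] + arr[q + 2] - 13 -> ((2*arr[3] > lim + 2*q + 10 -> 6*lim > -8) and ((not (2*arr[3] > lim + 2*q + 10)) -> 6*q > 28))) and ((not (q < arr[lim + 2] + arr[q + 2] - 13)) -> 6*arr[1] > -8).
Check whether (q < arr[q + 2] + arr[1] - 13 -> ((not (2*arr[3] > 2*q + 9)) -> 6*q > 28)) and ((not (q < arr[q + 2] + arr[1] - 13)) -> 6*arr[1] > -8) and lim = -1 implies it.
Every state satisfying the precondition satisfies the weakest precondition: the implication holds.
Answer: valid


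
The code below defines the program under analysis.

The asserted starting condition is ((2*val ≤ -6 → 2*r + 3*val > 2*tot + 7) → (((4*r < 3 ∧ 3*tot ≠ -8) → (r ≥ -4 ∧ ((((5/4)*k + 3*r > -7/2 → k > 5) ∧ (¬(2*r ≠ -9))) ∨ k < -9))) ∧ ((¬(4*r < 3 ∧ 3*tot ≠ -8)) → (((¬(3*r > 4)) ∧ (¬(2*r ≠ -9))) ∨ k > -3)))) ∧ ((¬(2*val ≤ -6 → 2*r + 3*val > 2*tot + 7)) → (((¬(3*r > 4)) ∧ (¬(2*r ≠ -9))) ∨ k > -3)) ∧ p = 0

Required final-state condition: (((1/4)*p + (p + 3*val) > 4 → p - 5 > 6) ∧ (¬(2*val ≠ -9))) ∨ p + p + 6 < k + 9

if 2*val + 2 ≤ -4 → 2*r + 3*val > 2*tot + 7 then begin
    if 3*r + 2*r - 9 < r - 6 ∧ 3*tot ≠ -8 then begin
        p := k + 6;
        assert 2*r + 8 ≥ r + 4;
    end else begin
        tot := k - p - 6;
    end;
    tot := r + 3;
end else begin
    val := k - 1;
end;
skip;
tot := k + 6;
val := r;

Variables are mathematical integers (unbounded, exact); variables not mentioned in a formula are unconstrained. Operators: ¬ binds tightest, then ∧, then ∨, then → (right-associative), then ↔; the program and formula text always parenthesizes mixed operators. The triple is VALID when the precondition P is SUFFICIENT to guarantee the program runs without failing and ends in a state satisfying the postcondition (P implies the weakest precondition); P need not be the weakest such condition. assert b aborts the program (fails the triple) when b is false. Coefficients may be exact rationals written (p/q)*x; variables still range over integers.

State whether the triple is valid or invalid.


Working backward. After the program, the postcondition (((1/4)*p + (p + 3*val) > 4 → p - 5 > 6) ∧ (¬(2*val ≠ -9))) ∨ p + p + 6 < k + 9 must hold; in canonical form it is (((5/4)*p + 3*val > 4 → p > 11) ∧ (¬(2*val ≠ -9))) ∨ 2*p < k + 3.
Before val := r: (((5/4)*p + 3*r > 4 → p > 11) ∧ (¬(2*r ≠ -9))) ∨ 2*p < k + 3
Before tot := k + 6: (((5/4)*p + 3*r > 4 → p > 11) ∧ (¬(2*r ≠ -9))) ∨ 2*p < k + 3
Before skip: (((5/4)*p + 3*r > 4 → p > 11) ∧ (¬(2*r ≠ -9))) ∨ 2*p < k + 3
Then branch requires ((4*r < 3 ∧ 3*tot ≠ -8) → (r ≥ -4 ∧ ((((5/4)*k + 3*r > -7/2 → k > 5) ∧ (¬(2*r ≠ -9))) ∨ k < -9))) ∧ ((¬(4*r < 3 ∧ 3*tot ≠ -8)) → ((((5/4)*p + 3*r > 4 → p > 11) ∧ (¬(2*r ≠ -9))) ∨ 2*p < k + 3)); else branch requires (((5/4)*p + 3*r > 4 → p > 11) ∧ (¬(2*r ≠ -9))) ∨ 2*p < k + 3.
Before the if: ((2*val ≤ -6 → 2*r + 3*val > 2*tot + 7) → (((4*r < 3 ∧ 3*tot ≠ -8) → (r ≥ -4 ∧ ((((5/4)*k + 3*r > -7/2 → k > 5) ∧ (¬(2*r ≠ -9))) ∨ k < -9))) ∧ ((¬(4*r < 3 ∧ 3*tot ≠ -8)) → ((((5/4)*p + 3*r > 4 → p > 11) ∧ (¬(2*r ≠ -9))) ∨ 2*p < k + 3)))) ∧ ((¬(2*val ≤ -6 → 2*r + 3*val > 2*tot + 7)) → ((((5/4)*p + 3*r > 4 → p > 11) ∧ (¬(2*r ≠ -9))) ∨ 2*p < k + 3))
The weakest precondition is ((2*val ≤ -6 → 2*r + 3*val > 2*tot + 7) → (((4*r < 3 ∧ 3*tot ≠ -8) → (r ≥ -4 ∧ ((((5/4)*k + 3*r > -7/2 → k > 5) ∧ (¬(2*r ≠ -9))) ∨ k < -9))) ∧ ((¬(4*r < 3 ∧ 3*tot ≠ -8)) → ((((5/4)*p + 3*r > 4 → p > 11) ∧ (¬(2*r ≠ -9))) ∨ 2*p < k + 3)))) ∧ ((¬(2*val ≤ -6 → 2*r + 3*val > 2*tot + 7)) → ((((5/4)*p + 3*r > 4 → p > 11) ∧ (¬(2*r ≠ -9))) ∨ 2*p < k + 3)).
Check whether ((2*val ≤ -6 → 2*r + 3*val > 2*tot + 7) → (((4*r < 3 ∧ 3*tot ≠ -8) → (r ≥ -4 ∧ ((((5/4)*k + 3*r > -7/2 → k > 5) ∧ (¬(2*r ≠ -9))) ∨ k < -9))) ∧ ((¬(4*r < 3 ∧ 3*tot ≠ -8)) → (((¬(3*r > 4)) ∧ (¬(2*r ≠ -9))) ∨ k > -3)))) ∧ ((¬(2*val ≤ -6 → 2*r + 3*val > 2*tot + 7)) → (((¬(3*r > 4)) ∧ (¬(2*r ≠ -9))) ∨ k > -3)) ∧ p = 0 implies it.
Every state satisfying the precondition satisfies the weakest precondition: the implication holds.
Answer: valid


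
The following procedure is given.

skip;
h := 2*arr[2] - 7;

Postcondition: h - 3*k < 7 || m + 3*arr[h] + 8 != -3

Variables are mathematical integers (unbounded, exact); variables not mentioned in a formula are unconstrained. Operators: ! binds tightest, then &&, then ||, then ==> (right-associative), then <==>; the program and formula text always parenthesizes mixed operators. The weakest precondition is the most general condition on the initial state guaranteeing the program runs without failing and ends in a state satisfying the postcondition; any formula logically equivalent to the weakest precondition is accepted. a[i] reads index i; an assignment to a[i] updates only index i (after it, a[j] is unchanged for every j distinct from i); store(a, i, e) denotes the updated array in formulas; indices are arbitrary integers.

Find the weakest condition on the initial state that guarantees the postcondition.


Working backward. After the program, the postcondition h - 3*k < 7 || m + 3*arr[h] + 8 != -3 must hold; in canonical form it is h < 3*k + 7 || 3*arr[h] + m != -11.
Before h := 2*arr[2] - 7: 2*arr[2] < 3*k + 14 || 3*arr[2*arr[2] - 7] + m != -11
Before skip: 2*arr[2] < 3*k + 14 || 3*arr[2*arr[2] - 7] + m != -11
Answer: WP = 2*arr[2] < 3*k + 14 || 3*arr[2*arr[2] - 7] + m != -11


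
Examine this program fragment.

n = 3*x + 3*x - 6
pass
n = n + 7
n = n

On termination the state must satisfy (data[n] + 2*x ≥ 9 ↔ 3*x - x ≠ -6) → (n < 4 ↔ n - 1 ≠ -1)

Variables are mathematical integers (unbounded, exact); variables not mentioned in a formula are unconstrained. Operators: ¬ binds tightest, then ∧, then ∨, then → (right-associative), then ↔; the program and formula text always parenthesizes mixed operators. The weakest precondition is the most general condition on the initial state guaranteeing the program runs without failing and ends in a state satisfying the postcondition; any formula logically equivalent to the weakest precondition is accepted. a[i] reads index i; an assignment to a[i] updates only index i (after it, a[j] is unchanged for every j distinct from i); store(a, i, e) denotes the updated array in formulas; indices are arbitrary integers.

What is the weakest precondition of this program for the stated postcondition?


Working backward. After the program, the postcondition (data[n] + 2*x ≥ 9 ↔ 3*x - x ≠ -6) → (n < 4 ↔ n - 1 ≠ -1) must hold; in canonical form it is (data[n] + 2*x ≥ 9 ↔ 2*x ≠ -6) → (n < 4 ↔ n ≠ 0).
Before n := n: (data[n] + 2*x ≥ 9 ↔ 2*x ≠ -6) → (n < 4 ↔ n ≠ 0)
Before n := n + 7: (data[n + 7] + 2*x ≥ 9 ↔ 2*x ≠ -6) → (n < -3 ↔ n ≠ -7)
Before skip: (data[n + 7] + 2*x ≥ 9 ↔ 2*x ≠ -6) → (n < -3 ↔ n ≠ -7)
Before n := 3*x + 3*x - 6: (data[6*x + 1] + 2*x ≥ 9 ↔ 2*x ≠ -6) → (6*x < 3 ↔ 6*x ≠ -1)
Answer: WP = (data[6*x + 1] + 2*x ≥ 9 ↔ 2*x ≠ -6) → (6*x < 3 ↔ 6*x ≠ -1)


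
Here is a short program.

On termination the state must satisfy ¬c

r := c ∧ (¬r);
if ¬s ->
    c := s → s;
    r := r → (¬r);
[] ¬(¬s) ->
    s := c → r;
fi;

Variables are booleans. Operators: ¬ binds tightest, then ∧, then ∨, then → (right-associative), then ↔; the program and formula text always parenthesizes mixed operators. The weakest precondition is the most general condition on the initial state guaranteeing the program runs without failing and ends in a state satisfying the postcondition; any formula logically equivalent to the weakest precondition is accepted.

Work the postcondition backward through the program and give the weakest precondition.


Working backward. After the program, ¬c must hold.
Then branch requires false; else branch requires ¬c.
Before the if: s ∧ (s → (¬c))
Before r := c ∧ (¬r): s ∧ (s → (¬c))
Answer: WP = s ∧ (s → (¬c))


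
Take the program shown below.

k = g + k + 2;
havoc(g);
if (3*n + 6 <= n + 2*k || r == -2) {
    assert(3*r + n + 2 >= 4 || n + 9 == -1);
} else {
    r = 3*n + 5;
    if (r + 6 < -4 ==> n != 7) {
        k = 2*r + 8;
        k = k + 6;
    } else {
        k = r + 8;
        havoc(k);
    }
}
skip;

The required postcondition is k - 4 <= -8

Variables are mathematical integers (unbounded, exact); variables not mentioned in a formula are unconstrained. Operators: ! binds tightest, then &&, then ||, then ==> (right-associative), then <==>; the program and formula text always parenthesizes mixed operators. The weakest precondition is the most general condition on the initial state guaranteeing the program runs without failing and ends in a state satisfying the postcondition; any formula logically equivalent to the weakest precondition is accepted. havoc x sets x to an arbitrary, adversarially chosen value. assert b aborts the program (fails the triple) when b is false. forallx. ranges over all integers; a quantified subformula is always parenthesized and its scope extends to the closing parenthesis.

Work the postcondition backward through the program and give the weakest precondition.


Working backward. After the program, the postcondition k - 4 <= -8 must hold; in canonical form it is k <= -4.
Before skip: k <= -4
Then branch requires (n + 3*r >= 2 || n == -10) && k <= -4; else branch requires ((3*n < -15 ==> n != 7) ==> 6*n <= -28) && ((!(3*n < -15 ==> n != 7)) ==> (forall k_1. k_1 <= -4)).
Before the if: ((2*n <= 2*k - 6 || r == -2) ==> ((n + 3*r >= 2 || n == -10) && k <= -4)) && ((!(2*n <= 2*k - 6 || r == -2)) ==> (((3*n < -15 ==> n != 7) ==> 6*n <= -28) && ((!(3*n < -15 ==> n != 7)) ==> (forall k_1. k_1 <= -4))))
Before havoc g: ((2*n <= 2*k - 6 || r == -2) ==> ((n + 3*r >= 2 || n == -10) && k <= -4)) && ((!(2*n <= 2*k - 6 || r == -2)) ==> (((3*n < -15 ==> n != 7) ==> 6*n <= -28) && ((!(3*n < -15 ==> n != 7)) ==> (forall k_1. k_1 <= -4))))
Before k := g + k + 2: ((2*n <= 2*g + 2*k - 2 || r == -2) ==> ((n + 3*r >= 2 || n == -10) && g + k <= -6)) && ((!(2*n <= 2*g + 2*k - 2 || r == -2)) ==> (((3*n < -15 ==> n != 7) ==> 6*n <= -28) && ((!(3*n < -15 ==> n != 7)) ==> (forall k_1. k_1 <= -4))))
Answer: WP = ((2*n <= 2*g + 2*k - 2 || r == -2) ==> ((n + 3*r >= 2 || n == -10) && g + k <= -6)) && ((!(2*n <= 2*g + 2*k - 2 || r == -2)) ==> (((3*n < -15 ==> n != 7) ==> 6*n <= -28) && ((!(3*n < -15 ==> n != 7)) ==> (forall k_1. k_1 <= -4))))


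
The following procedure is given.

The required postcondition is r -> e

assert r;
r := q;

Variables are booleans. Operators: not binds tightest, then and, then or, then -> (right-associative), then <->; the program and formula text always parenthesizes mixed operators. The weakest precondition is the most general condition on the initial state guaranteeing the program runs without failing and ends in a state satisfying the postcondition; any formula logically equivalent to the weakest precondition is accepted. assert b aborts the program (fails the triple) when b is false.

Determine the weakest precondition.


Working backward. After the program, r -> e must hold.
Before r := q: q -> e
Before assert r: r and (q -> e)
Answer: WP = r and (q -> e)


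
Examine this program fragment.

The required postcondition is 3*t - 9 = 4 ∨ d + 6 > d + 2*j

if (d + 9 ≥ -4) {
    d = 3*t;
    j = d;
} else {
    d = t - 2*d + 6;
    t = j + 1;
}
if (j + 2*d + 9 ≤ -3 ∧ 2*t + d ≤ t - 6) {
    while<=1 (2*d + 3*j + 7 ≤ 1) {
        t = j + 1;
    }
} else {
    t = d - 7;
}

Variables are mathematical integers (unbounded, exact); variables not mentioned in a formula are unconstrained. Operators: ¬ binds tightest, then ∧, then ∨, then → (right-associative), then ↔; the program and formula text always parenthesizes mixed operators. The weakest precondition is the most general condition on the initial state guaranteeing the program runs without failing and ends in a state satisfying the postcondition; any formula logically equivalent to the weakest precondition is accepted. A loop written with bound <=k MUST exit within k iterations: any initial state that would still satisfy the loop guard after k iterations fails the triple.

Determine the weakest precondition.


Working backward. After the program, the postcondition 3*t - 9 = 4 ∨ d + 6 > d + 2*j must hold; in canonical form it is 3*t = 13 ∨ 2*j < 6.
Then branch requires (2*d + 3*j ≤ -6 → ((¬(2*d + 3*j ≤ -6)) ∧ (3*j = 10 ∨ 2*j < 6))) ∧ ((¬(2*d + 3*j ≤ -6)) → (3*t = 13 ∨ 2*j < 6)); else branch requires 3*d = 34 ∨ 2*j < 6.
Before the if: ((2*d + j ≤ -12 ∧ d + t ≤ -6) → ((2*d + 3*j ≤ -6 → ((¬(2*d + 3*j ≤ -6)) ∧ (3*j = 10 ∨ 2*j < 6))) ∧ ((¬(2*d + 3*j ≤ -6)) → (3*t = 13 ∨ 2*j < 6)))) ∧ ((¬(2*d + j ≤ -12 ∧ d + t ≤ -6)) → (3*d = 34 ∨ 2*j < 6))
Then branch requires ((9*t ≤ -12 ∧ 4*t ≤ -6) → ((15*t ≤ -6 → ((¬(15*t ≤ -6)) ∧ (9*t = 10 ∨ 6*t < 6))) ∧ ((¬(15*t ≤ -6)) → (3*t = 13 ∨ 6*t < 6)))) ∧ ((¬(9*t ≤ -12 ∧ 4*t ≤ -6)) → (9*t = 34 ∨ 6*t < 6)); else branch requires ((j + 2*t ≤ 4*d - 24 ∧ j + t ≤ 2*d - 13) → ((3*j + 2*t ≤ 4*d - 18 → ((¬(3*j + 2*t ≤ 4*d - 18)) ∧ (3*j = 10 ∨ 2*j < 6))) ∧ ((¬(3*j + 2*t ≤ 4*d - 18)) → (3*j = 10 ∨ 2*j < 6)))) ∧ ((¬(j + 2*t ≤ 4*d - 24 ∧ j + t ≤ 2*d - 13)) → (3*t = 6*d + 16 ∨ 2*j < 6)).
Before the if: (d ≥ -13 → (((9*t ≤ -12 ∧ 4*t ≤ -6) → ((15*t ≤ -6 → ((¬(15*t ≤ -6)) ∧ (9*t = 10 ∨ 6*t < 6))) ∧ ((¬(15*t ≤ -6)) → (3*t = 13 ∨ 6*t < 6)))) ∧ ((¬(9*t ≤ -12 ∧ 4*t ≤ -6)) → (9*t = 34 ∨ 6*t < 6)))) ∧ ((¬(d ≥ -13)) → (((j + 2*t ≤ 4*d - 24 ∧ j + t ≤ 2*d - 13) → ((3*j + 2*t ≤ 4*d - 18 → ((¬(3*j + 2*t ≤ 4*d - 18)) ∧ (3*j = 10 ∨ 2*j < 6))) ∧ ((¬(3*j + 2*t ≤ 4*d - 18)) → (3*j = 10 ∨ 2*j < 6)))) ∧ ((¬(j + 2*t ≤ 4*d - 24 ∧ j + t ≤ 2*d - 13)) → (3*t = 6*d + 16 ∨ 2*j < 6))))
Answer: WP = (d ≥ -13 → (((9*t ≤ -12 ∧ 4*t ≤ -6) → ((15*t ≤ -6 → ((¬(15*t ≤ -6)) ∧ (9*t = 10 ∨ 6*t < 6))) ∧ ((¬(15*t ≤ -6)) → (3*t = 13 ∨ 6*t < 6)))) ∧ ((¬(9*t ≤ -12 ∧ 4*t ≤ -6)) → (9*t = 34 ∨ 6*t < 6)))) ∧ ((¬(d ≥ -13)) → (((j + 2*t ≤ 4*d - 24 ∧ j + t ≤ 2*d - 13) → ((3*j + 2*t ≤ 4*d - 18 → ((¬(3*j + 2*t ≤ 4*d - 18)) ∧ (3*j = 10 ∨ 2*j < 6))) ∧ ((¬(3*j + 2*t ≤ 4*d - 18)) → (3*j = 10 ∨ 2*j < 6)))) ∧ ((¬(j + 2*t ≤ 4*d - 24 ∧ j + t ≤ 2*d - 13)) → (3*t = 6*d + 16 ∨ 2*j < 6))))


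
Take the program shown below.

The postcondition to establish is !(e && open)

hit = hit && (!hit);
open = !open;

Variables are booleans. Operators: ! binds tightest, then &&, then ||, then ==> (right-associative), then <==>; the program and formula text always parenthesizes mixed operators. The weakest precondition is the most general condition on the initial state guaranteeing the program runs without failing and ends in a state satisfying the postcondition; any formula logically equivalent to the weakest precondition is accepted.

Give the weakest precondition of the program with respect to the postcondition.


Working backward. After the program, !(e && open) must hold.
Before open := !open: !(e && (!open))
Before hit := hit && (!hit): !(e && (!open))
Answer: WP = !(e && (!open))


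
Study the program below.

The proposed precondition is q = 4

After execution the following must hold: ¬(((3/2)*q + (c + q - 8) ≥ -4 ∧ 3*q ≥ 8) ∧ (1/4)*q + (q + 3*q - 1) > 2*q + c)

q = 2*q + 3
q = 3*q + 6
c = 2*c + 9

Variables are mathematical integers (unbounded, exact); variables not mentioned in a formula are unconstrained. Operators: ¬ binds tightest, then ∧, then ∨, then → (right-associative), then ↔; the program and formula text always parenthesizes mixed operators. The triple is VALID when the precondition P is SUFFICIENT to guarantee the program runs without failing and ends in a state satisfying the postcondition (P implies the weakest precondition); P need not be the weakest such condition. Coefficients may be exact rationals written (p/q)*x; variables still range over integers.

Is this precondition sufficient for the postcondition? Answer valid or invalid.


Working backward. After the program, the postcondition ¬(((3/2)*q + (c + q - 8) ≥ -4 ∧ 3*q ≥ 8) ∧ (1/4)*q + (q + 3*q - 1) > 2*q + c) must hold; in canonical form it is ¬(c + (5/2)*q ≥ 4 ∧ 3*q ≥ 8 ∧ (9/4)*q > c + 1).
Before c := 2*c + 9: ¬(2*c + (5/2)*q ≥ -5 ∧ 3*q ≥ 8 ∧ (9/4)*q > 2*c + 10)
Before q := 3*q + 6: ¬(2*c + (15/2)*q ≥ -20 ∧ 9*q ≥ -10 ∧ (27/4)*q > 2*c - 7/2)
Before q := 2*q + 3: ¬(2*c + 15*q ≥ -85/2 ∧ 18*q ≥ -37 ∧ (27/2)*q > 2*c - 95/4)
The weakest precondition is ¬(2*c + 15*q ≥ -85/2 ∧ 18*q ≥ -37 ∧ (27/2)*q > 2*c - 95/4).
Check whether q = 4 implies it.
Countermodel: at the initial state c = 37, q = 4, the precondition holds but the weakest precondition fails.
Answer: invalid


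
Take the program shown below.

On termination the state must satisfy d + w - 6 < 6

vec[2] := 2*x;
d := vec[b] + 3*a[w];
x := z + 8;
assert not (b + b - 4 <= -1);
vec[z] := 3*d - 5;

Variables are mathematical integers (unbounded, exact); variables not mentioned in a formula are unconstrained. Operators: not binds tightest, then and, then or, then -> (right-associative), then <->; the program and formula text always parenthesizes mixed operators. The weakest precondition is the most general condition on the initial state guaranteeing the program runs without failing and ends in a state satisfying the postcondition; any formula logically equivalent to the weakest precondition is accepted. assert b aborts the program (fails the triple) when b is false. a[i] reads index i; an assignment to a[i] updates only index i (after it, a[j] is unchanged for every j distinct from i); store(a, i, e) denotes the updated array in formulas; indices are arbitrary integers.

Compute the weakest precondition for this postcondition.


Working backward. After the program, the postcondition d + w - 6 < 6 must hold; in canonical form it is d + w < 12.
Before vec[z] := 3*d - 5: d + w < 12
Before assert not (b + b - 4 <= -1): (not (2*b <= 3)) and d + w < 12
Before x := z + 8: (not (2*b <= 3)) and d + w < 12
Before d := vec[b] + 3*a[w]: (not (2*b <= 3)) and 3*a[w] + vec[b] + w < 12
Before vec[2] := 2*x: (not (2*b <= 3)) and 3*a[w] + store(vec, 2, 2*x)[b] + w < 12
Answer: WP = (not (2*b <= 3)) and 3*a[w] + store(vec, 2, 2*x)[b] + w < 12


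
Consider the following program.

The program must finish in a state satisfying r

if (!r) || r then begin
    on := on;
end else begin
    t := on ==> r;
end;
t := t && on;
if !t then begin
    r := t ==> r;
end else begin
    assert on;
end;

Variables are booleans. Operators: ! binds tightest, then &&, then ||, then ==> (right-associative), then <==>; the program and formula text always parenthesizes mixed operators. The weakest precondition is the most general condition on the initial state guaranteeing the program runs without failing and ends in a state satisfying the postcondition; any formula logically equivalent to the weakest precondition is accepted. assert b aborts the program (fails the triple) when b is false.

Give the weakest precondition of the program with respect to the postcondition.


Working backward. After the program, r must hold.
Then branch requires t ==> r; else branch requires on && r.
Before the if: ((!t) ==> (t ==> r)) && (t ==> (on && r))
Before t := t && on: ((!(t && on)) ==> ((t && on) ==> r)) && ((t && on) ==> (on && r))
Then branch requires ((!(t && on)) ==> ((t && on) ==> r)) && ((t && on) ==> (on && r)); else branch requires ((!((on ==> r) && on)) ==> (((on ==> r) && on) ==> r)) && (((on ==> r) && on) ==> (on && r)).
Before the if: ((!(t && on)) ==> ((t && on) ==> r)) && ((t && on) ==> (on && r))
Answer: WP = ((!(t && on)) ==> ((t && on) ==> r)) && ((t && on) ==> (on && r))


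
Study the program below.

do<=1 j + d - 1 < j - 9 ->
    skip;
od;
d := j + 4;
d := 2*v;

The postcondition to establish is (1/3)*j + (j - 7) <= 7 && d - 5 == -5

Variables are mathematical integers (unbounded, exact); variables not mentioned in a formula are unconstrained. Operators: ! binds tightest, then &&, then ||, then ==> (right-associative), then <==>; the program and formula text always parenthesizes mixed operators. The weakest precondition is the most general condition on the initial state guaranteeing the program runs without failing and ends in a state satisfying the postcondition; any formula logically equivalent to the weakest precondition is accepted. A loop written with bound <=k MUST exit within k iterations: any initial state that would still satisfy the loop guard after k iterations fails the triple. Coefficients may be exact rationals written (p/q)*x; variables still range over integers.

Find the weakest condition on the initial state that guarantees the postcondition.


Working backward. After the program, the postcondition (1/3)*j + (j - 7) <= 7 && d - 5 == -5 must hold; in canonical form it is (4/3)*j <= 14 && d == 0.
Before d := 2*v: (4/3)*j <= 14 && 2*v == 0
Before d := j + 4: (4/3)*j <= 14 && 2*v == 0
Before the loop (bound <=1), unroll the exhaustion recursion (WP_0 = exit-now case; WP_j = one more guarded iteration, up to j = 1):
  WP_0: (!(d < -8)) && (4/3)*j <= 14 && 2*v == 0
  WP_1: (d < -8 ==> ((!(d < -8)) && (4/3)*j <= 14 && 2*v == 0)) && ((!(d < -8)) ==> ((4/3)*j <= 14 && 2*v == 0))
So before the loop: (d < -8 ==> ((!(d < -8)) && (4/3)*j <= 14 && 2*v == 0)) && ((!(d < -8)) ==> ((4/3)*j <= 14 && 2*v == 0))
Answer: WP = (d < -8 ==> ((!(d < -8)) && (4/3)*j <= 14 && 2*v == 0)) && ((!(d < -8)) ==> ((4/3)*j <= 14 && 2*v == 0))


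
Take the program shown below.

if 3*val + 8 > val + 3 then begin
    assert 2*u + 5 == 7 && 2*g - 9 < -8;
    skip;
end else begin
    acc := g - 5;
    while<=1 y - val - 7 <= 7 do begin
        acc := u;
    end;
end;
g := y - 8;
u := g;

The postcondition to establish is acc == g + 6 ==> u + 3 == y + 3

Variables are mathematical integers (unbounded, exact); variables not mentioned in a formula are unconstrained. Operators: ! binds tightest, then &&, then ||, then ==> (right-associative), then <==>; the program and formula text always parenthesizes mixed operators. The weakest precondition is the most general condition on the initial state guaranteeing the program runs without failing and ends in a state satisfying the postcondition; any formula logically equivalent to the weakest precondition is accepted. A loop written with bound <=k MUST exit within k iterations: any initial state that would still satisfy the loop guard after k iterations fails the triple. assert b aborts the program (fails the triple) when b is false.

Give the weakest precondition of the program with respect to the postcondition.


Working backward. After the program, the postcondition acc == g + 6 ==> u + 3 == y + 3 must hold; in canonical form it is acc == g + 6 ==> u == y.
Before u := g: acc == g + 6 ==> g == y
Before g := y - 8: !(acc == y - 2)
Then branch requires 2*u == 2 && 2*g < 1 && (!(acc == y - 2)); else branch requires (y <= val + 14 ==> ((!(y <= val + 14)) && (!(u == y - 2)))) && ((!(y <= val + 14)) ==> (!(g == y + 3))).
Before the if: (2*val > -5 ==> (2*u == 2 && 2*g < 1 && (!(acc == y - 2)))) && ((!(2*val > -5)) ==> ((y <= val + 14 ==> ((!(y <= val + 14)) && (!(u == y - 2)))) && ((!(y <= val + 14)) ==> (!(g == y + 3)))))
Answer: WP = (2*val > -5 ==> (2*u == 2 && 2*g < 1 && (!(acc == y - 2)))) && ((!(2*val > -5)) ==> ((y <= val + 14 ==> ((!(y <= val + 14)) && (!(u == y - 2)))) && ((!(y <= val + 14)) ==> (!(g == y + 3)))))


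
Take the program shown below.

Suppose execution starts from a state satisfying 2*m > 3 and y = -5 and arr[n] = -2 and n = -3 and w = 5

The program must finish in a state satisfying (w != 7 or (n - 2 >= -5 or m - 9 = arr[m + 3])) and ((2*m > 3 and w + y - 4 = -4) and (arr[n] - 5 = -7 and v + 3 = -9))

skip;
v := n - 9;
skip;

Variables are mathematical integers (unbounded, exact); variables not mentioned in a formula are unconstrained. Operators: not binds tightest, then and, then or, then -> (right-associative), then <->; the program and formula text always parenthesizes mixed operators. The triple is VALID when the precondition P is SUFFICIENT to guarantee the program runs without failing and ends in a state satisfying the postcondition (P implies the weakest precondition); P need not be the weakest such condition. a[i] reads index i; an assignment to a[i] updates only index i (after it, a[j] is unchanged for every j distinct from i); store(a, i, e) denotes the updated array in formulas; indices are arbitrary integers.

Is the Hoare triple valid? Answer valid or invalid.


Working backward. After the program, the postcondition (w != 7 or (n - 2 >= -5 or m - 9 = arr[m + 3])) and ((2*m > 3 and w + y - 4 = -4) and (arr[n] - 5 = -7 and v + 3 = -9)) must hold; in canonical form it is (w != 7 or n >= -3 or m = arr[m + 3] + 9) and 2*m > 3 and w + y = 0 and arr[n] = -2 and v = -12.
Before skip: (w != 7 or n >= -3 or m = arr[m + 3] + 9) and 2*m > 3 and w + y = 0 and arr[n] = -2 and v = -12
Before v := n - 9: (w != 7 or n >= -3 or m = arr[m + 3] + 9) and 2*m > 3 and w + y = 0 and arr[n] = -2 and n = -3
Before skip: (w != 7 or n >= -3 or m = arr[m + 3] + 9) and 2*m > 3 and w + y = 0 and arr[n] = -2 and n = -3
The weakest precondition is (w != 7 or n >= -3 or m = arr[m + 3] + 9) and 2*m > 3 and w + y = 0 and arr[n] = -2 and n = -3.
Check whether 2*m > 3 and y = -5 and arr[n] = -2 and n = -3 and w = 5 implies it.
Every state satisfying the precondition satisfies the weakest precondition: the implication holds.
Answer: valid


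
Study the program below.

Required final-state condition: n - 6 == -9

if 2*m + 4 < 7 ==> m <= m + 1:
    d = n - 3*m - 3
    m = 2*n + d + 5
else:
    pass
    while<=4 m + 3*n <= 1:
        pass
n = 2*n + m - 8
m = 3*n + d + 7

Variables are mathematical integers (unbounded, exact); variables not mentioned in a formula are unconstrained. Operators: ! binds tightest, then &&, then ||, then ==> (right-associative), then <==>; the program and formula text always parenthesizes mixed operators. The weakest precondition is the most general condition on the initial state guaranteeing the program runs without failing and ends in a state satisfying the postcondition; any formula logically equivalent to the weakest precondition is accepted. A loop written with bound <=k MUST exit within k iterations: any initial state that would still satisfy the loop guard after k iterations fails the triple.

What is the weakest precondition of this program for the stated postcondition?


Working backward. After the program, the postcondition n - 6 == -9 must hold; in canonical form it is n == -3.
Before m := 3*n + d + 7: n == -3
Before n := 2*n + m - 8: m + 2*n == 5
Then branch requires 5*n == 3*m + 3; else branch requires (m + 3*n <= 1 ==> ((m + 3*n <= 1 ==> ((m + 3*n <= 1 ==> ((m + 3*n <= 1 ==> ((!(m + 3*n <= 1)) && m + 2*n == 5)) && ((!(m + 3*n <= 1)) ==> m + 2*n == 5))) && ((!(m + 3*n <= 1)) ==> m + 2*n == 5))) && ((!(m + 3*n <= 1)) ==> m + 2*n == 5))) && ((!(m + 3*n <= 1)) ==> m + 2*n == 5).
Before the if: 5*n == 3*m + 3
Answer: WP = 5*n == 3*m + 3


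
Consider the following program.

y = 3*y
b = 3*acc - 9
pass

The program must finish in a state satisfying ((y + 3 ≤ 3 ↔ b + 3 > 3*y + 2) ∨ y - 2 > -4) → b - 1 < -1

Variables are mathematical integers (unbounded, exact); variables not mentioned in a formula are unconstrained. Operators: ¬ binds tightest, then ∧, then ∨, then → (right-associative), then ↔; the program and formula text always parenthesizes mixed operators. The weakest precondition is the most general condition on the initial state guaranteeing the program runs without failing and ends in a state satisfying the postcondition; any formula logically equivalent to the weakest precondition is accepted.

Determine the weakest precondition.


Working backward. After the program, the postcondition ((y + 3 ≤ 3 ↔ b + 3 > 3*y + 2) ∨ y - 2 > -4) → b - 1 < -1 must hold; in canonical form it is ((y ≤ 0 ↔ b > 3*y - 1) ∨ y > -2) → b < 0.
Before skip: ((y ≤ 0 ↔ b > 3*y - 1) ∨ y > -2) → b < 0
Before b := 3*acc - 9: ((y ≤ 0 ↔ 3*acc > 3*y + 8) ∨ y > -2) → 3*acc < 9
Before y := 3*y: ((3*y ≤ 0 ↔ 3*acc > 9*y + 8) ∨ 3*y > -2) → 3*acc < 9
Answer: WP = ((3*y ≤ 0 ↔ 3*acc > 9*y + 8) ∨ 3*y > -2) → 3*acc < 9


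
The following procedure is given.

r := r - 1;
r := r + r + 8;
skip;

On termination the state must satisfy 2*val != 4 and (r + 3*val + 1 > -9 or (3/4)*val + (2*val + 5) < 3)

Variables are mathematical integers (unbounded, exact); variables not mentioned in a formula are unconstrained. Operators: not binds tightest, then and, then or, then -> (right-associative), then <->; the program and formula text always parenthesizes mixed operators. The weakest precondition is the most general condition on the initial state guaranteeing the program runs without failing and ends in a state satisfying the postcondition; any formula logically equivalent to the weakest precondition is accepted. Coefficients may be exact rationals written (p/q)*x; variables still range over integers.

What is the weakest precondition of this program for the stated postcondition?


Working backward. After the program, the postcondition 2*val != 4 and (r + 3*val + 1 > -9 or (3/4)*val + (2*val + 5) < 3) must hold; in canonical form it is 2*val != 4 and (r + 3*val > -10 or (11/4)*val < -2).
Before skip: 2*val != 4 and (r + 3*val > -10 or (11/4)*val < -2)
Before r := r + r + 8: 2*val != 4 and (2*r + 3*val > -18 or (11/4)*val < -2)
Before r := r - 1: 2*val != 4 and (2*r + 3*val > -16 or (11/4)*val < -2)
Answer: WP = 2*val != 4 and (2*r + 3*val > -16 or (11/4)*val < -2)


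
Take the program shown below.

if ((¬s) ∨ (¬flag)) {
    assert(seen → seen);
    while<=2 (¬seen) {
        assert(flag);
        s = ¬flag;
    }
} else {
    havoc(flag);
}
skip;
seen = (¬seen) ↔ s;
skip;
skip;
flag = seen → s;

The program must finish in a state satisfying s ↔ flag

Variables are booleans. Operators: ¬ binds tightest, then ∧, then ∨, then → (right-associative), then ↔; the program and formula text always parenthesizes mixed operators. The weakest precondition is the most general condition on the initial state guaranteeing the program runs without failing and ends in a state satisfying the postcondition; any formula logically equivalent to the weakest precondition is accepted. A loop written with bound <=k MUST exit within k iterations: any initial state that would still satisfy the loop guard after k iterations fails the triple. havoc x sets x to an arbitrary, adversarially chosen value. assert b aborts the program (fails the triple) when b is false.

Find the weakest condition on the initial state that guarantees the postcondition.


Working backward. After the program, s ↔ flag must hold.
Before flag := seen → s: s ↔ (seen → s)
Before skip: s ↔ (seen → s)
Before skip: s ↔ (seen → s)
Before seen := (¬seen) ↔ s: s ↔ (((¬seen) ↔ s) → s)
Before skip: s ↔ (((¬seen) ↔ s) → s)
Then branch requires ((¬seen) → (flag ∧ ((¬seen) → (flag ∧ seen ∧ ((¬flag) ↔ (((¬seen) ↔ (¬flag)) → (¬flag))))) ∧ (seen → ((¬flag) ↔ (((¬seen) ↔ (¬flag)) → (¬flag)))))) ∧ (seen → (s ↔ (((¬seen) ↔ s) → s))); else branch requires s ↔ (((¬seen) ↔ s) → s).
Before the if: (((¬s) ∨ (¬flag)) → (((¬seen) → (flag ∧ ((¬seen) → (flag ∧ seen ∧ ((¬flag) ↔ (((¬seen) ↔ (¬flag)) → (¬flag))))) ∧ (seen → ((¬flag) ↔ (((¬seen) ↔ (¬flag)) → (¬flag)))))) ∧ (seen → (s ↔ (((¬seen) ↔ s) → s))))) ∧ ((¬((¬s) ∨ (¬flag))) → (s ↔ (((¬seen) ↔ s) → s)))
Answer: WP = (((¬s) ∨ (¬flag)) → (((¬seen) → (flag ∧ ((¬seen) → (flag ∧ seen ∧ ((¬flag) ↔ (((¬seen) ↔ (¬flag)) → (¬flag))))) ∧ (seen → ((¬flag) ↔ (((¬seen) ↔ (¬flag)) → (¬flag)))))) ∧ (seen → (s ↔ (((¬seen) ↔ s) → s))))) ∧ ((¬((¬s) ∨ (¬flag))) → (s ↔ (((¬seen) ↔ s) → s)))
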